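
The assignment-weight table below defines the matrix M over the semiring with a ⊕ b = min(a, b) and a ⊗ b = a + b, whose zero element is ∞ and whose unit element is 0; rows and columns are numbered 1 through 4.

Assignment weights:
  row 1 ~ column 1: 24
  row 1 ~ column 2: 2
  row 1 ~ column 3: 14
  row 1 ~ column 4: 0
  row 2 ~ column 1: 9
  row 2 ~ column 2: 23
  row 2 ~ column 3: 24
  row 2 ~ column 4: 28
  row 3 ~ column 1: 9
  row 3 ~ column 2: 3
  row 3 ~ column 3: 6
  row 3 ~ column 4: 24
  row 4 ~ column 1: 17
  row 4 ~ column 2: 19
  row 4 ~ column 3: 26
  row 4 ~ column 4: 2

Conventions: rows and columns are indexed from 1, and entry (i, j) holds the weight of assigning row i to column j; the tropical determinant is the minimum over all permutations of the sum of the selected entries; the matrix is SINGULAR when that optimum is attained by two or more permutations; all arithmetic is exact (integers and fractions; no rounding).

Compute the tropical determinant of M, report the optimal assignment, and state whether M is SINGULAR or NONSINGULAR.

σ = (1, 2, 3, 4): 24 + 23 + 6 + 2 = 55
σ = (1, 2, 4, 3): 24 + 23 + 24 + 26 = 97
σ = (1, 3, 2, 4): 24 + 24 + 3 + 2 = 53
σ = (1, 3, 4, 2): 24 + 24 + 24 + 19 = 91
σ = (1, 4, 2, 3): 24 + 28 + 3 + 26 = 81
σ = (1, 4, 3, 2): 24 + 28 + 6 + 19 = 77
σ = (2, 1, 3, 4): 2 + 9 + 6 + 2 = 19
σ = (2, 1, 4, 3): 2 + 9 + 24 + 26 = 61
σ = (2, 3, 1, 4): 2 + 24 + 9 + 2 = 37
σ = (2, 3, 4, 1): 2 + 24 + 24 + 17 = 67
σ = (2, 4, 1, 3): 2 + 28 + 9 + 26 = 65
σ = (2, 4, 3, 1): 2 + 28 + 6 + 17 = 53
σ = (3, 1, 2, 4): 14 + 9 + 3 + 2 = 28
σ = (3, 1, 4, 2): 14 + 9 + 24 + 19 = 66
σ = (3, 2, 1, 4): 14 + 23 + 9 + 2 = 48
σ = (3, 2, 4, 1): 14 + 23 + 24 + 17 = 78
σ = (3, 4, 1, 2): 14 + 28 + 9 + 19 = 70
σ = (3, 4, 2, 1): 14 + 28 + 3 + 17 = 62
σ = (4, 1, 2, 3): 0 + 9 + 3 + 26 = 38
σ = (4, 1, 3, 2): 0 + 9 + 6 + 19 = 34
σ = (4, 2, 1, 3): 0 + 23 + 9 + 26 = 58
σ = (4, 2, 3, 1): 0 + 23 + 6 + 17 = 46
σ = (4, 3, 1, 2): 0 + 24 + 9 + 19 = 52
σ = (4, 3, 2, 1): 0 + 24 + 3 + 17 = 44
Optimal value attained by: σ = (2, 1, 3, 4).
Answer: det⊕(M) = 19; verdict: NONSINGULAR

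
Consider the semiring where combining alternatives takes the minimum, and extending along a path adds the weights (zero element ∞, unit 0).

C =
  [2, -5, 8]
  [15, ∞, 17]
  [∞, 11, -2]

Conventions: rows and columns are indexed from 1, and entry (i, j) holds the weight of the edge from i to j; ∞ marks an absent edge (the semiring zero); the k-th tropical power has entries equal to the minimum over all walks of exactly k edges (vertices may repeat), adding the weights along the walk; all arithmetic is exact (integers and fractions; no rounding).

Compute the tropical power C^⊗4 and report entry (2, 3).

C^⊗2:
  [4, -3, 6]
  [17, 10, 15]
  [26, 9, -4]
C^⊗3:
  [6, -1, 4]
  [19, 12, 13]
  [24, 7, -6]
C^⊗4:
  [8, 1, 2]
  [21, 14, 11]
  [22, 5, -8]
Key observation: the optimum is the walk 2->3->3->3->3, with weight 17 + (-2) + (-2) + (-2) = 11.
Optimal value attained by: walk 2->3->3->3->3.
Answer: (C^⊗4)[2][3] = 11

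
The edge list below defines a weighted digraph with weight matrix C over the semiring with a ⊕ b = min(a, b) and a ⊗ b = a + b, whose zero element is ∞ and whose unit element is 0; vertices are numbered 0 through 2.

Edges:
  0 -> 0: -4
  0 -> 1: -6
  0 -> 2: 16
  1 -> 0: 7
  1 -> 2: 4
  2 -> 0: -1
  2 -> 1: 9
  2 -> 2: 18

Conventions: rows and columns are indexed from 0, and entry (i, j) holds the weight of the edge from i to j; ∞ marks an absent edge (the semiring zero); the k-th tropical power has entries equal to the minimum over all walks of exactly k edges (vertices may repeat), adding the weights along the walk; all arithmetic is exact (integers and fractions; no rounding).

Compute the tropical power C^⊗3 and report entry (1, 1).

C^⊗2:
  [-8, -10, -2]
  [3, 1, 22]
  [-5, -7, 13]
C^⊗3:
  [-12, -14, -6]
  [-1, -3, 5]
  [-9, -11, -3]
Key observation: the optimum is the walk 1->0->0->1, with weight 7 + (-4) + (-6) = -3.
Optimal value attained by: walk 1->0->0->1.
Answer: (C^⊗3)[1][1] = -3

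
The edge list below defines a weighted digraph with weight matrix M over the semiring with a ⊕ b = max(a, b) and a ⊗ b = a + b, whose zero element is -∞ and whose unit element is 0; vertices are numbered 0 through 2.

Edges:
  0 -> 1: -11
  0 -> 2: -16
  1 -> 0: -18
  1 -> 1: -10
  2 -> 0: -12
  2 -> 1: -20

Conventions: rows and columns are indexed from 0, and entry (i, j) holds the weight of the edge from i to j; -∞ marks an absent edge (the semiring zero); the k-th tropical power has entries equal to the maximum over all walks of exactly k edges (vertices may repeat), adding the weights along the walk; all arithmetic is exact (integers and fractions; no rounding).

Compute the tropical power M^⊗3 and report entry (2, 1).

M^⊗2:
  [-28, -21, -∞]
  [-28, -20, -34]
  [-38, -23, -28]
M^⊗3:
  [-39, -31, -44]
  [-38, -30, -44]
  [-40, -33, -54]
Key observation: the optimum is the walk 2->0->1->1, with weight (-12) + (-11) + (-10) = -33.
Optimal value attained by: walk 2->0->1->1.
Answer: (M^⊗3)[2][1] = -33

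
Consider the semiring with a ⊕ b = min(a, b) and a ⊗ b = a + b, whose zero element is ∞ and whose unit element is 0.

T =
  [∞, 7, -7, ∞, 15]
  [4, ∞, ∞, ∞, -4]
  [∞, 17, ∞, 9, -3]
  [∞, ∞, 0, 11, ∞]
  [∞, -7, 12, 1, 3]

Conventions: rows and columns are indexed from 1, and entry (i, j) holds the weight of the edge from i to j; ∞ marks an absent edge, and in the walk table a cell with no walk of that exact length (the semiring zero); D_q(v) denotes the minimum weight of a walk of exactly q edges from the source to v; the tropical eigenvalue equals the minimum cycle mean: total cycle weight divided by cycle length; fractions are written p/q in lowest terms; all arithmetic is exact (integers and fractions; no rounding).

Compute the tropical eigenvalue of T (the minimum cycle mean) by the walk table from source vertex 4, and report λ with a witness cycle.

q=0: [∞, ∞, ∞, 0, ∞]
q=1: [∞, ∞, 0, 11, ∞]
q=2: [∞, 17, 11, 9, -3]
q=3: [21, -10, 9, -2, 0]
q=4: [-6, -7, -2, 1, -14]
q=5: [-3, -21, -13, -13, -11]
Optimal cycle mean attained by: cycle 2->5->2, total (-4) + (-7), length 2.
Answer: λ = -11/2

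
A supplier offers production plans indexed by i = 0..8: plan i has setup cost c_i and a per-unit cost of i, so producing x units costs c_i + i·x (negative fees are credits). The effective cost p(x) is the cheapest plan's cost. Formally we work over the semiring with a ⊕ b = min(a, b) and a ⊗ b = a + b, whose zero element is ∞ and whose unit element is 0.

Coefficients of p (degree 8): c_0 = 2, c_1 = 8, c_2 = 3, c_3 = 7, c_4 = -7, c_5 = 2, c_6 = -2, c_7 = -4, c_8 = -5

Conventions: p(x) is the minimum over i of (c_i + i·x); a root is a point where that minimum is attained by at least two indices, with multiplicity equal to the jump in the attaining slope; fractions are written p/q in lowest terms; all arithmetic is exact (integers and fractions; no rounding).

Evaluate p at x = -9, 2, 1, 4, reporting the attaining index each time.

p(-9) = min(2+0·(-9)=2, 8+1·(-9)=-1, 3+2·(-9)=-15, 7+3·(-9)=-20, -7+4·(-9)=-43, 2+5·(-9)=-43, -2+6·(-9)=-56, -4+7·(-9)=-67, -5+8·(-9)=-77) = -77 (attained by i=8)
p(2) = min(2+0·2=2, 8+1·2=10, 3+2·2=7, 7+3·2=13, -7+4·2=1, 2+5·2=12, -2+6·2=10, -4+7·2=10, -5+8·2=11) = 1 (attained by i=4)
p(1) = min(2+0·1=2, 8+1·1=9, 3+2·1=5, 7+3·1=10, -7+4·1=-3, 2+5·1=7, -2+6·1=4, -4+7·1=3, -5+8·1=3) = -3 (attained by i=4)
p(4) = min(2+0·4=2, 8+1·4=12, 3+2·4=11, 7+3·4=19, -7+4·4=9, 2+5·4=22, -2+6·4=22, -4+7·4=24, -5+8·4=27) = 2 (attained by i=0)
Answer: p(-9) = -77; p(2) = 1; p(1) = -3; p(4) = 2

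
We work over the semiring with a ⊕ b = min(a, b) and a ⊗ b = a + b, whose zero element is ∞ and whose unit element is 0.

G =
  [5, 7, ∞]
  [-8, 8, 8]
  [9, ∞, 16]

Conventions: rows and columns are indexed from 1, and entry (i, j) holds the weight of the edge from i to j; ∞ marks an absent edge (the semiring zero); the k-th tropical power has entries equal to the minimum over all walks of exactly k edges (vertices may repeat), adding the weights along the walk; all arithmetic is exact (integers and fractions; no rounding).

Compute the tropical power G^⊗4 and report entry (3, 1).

G^⊗2:
  [-1, 12, 15]
  [-3, -1, 16]
  [14, 16, 32]
G^⊗3:
  [4, 6, 20]
  [-9, 4, 7]
  [8, 21, 24]
G^⊗4:
  [-2, 11, 14]
  [-4, -2, 12]
  [13, 15, 29]
Key observation: the optimum is the walk 3->1->1->2->1, with weight 9 + 5 + 7 + (-8) = 13.
Optimal value attained by: walk 3->1->1->2->1.
Answer: (G^⊗4)[3][1] = 13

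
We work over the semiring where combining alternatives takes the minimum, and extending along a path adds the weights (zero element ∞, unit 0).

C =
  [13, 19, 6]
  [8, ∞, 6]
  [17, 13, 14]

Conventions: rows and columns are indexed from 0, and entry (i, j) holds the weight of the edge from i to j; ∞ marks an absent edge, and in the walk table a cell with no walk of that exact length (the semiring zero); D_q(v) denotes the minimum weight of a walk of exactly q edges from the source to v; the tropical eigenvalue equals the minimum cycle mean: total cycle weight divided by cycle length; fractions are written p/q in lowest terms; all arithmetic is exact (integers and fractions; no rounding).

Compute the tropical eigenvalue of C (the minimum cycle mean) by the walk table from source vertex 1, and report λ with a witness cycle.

q=0: [∞, 0, ∞]
q=1: [8, ∞, 6]
q=2: [21, 19, 14]
q=3: [27, 27, 25]
Optimal cycle mean attained by: cycle 0->2->1->0, total 6 + 13 + 8, length 3.
Answer: λ = 9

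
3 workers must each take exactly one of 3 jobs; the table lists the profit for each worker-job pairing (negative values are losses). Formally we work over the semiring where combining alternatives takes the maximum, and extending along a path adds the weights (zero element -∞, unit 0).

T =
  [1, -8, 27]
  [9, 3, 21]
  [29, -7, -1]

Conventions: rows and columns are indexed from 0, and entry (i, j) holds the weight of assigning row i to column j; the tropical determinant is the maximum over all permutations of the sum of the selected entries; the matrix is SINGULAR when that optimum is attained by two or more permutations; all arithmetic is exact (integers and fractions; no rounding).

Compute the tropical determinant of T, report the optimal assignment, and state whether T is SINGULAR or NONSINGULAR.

σ = (0, 1, 2): 1 + 3 + (-1) = 3
σ = (0, 2, 1): 1 + 21 + (-7) = 15
σ = (1, 0, 2): (-8) + 9 + (-1) = 0
σ = (1, 2, 0): (-8) + 21 + 29 = 42
σ = (2, 0, 1): 27 + 9 + (-7) = 29
σ = (2, 1, 0): 27 + 3 + 29 = 59
Optimal value attained by: σ = (2, 1, 0).
Answer: det⊕(T) = 59; verdict: NONSINGULAR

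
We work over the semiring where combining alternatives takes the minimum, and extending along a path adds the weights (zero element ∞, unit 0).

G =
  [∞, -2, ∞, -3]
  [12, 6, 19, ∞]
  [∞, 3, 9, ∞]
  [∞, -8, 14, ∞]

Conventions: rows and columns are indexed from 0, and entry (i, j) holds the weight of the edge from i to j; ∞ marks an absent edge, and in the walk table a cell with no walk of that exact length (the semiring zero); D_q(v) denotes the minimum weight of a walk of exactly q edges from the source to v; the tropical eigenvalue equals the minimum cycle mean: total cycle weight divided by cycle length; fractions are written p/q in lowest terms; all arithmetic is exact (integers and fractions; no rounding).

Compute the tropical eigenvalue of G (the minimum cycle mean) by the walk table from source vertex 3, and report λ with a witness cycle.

q=0: [∞, ∞, ∞, 0]
q=1: [∞, -8, 14, ∞]
q=2: [4, -2, 11, ∞]
q=3: [10, 2, 17, 1]
q=4: [14, -7, 15, 7]
Optimal cycle mean attained by: cycle 0->3->1->0, total (-3) + (-8) + 12, length 3.
Answer: λ = 1/3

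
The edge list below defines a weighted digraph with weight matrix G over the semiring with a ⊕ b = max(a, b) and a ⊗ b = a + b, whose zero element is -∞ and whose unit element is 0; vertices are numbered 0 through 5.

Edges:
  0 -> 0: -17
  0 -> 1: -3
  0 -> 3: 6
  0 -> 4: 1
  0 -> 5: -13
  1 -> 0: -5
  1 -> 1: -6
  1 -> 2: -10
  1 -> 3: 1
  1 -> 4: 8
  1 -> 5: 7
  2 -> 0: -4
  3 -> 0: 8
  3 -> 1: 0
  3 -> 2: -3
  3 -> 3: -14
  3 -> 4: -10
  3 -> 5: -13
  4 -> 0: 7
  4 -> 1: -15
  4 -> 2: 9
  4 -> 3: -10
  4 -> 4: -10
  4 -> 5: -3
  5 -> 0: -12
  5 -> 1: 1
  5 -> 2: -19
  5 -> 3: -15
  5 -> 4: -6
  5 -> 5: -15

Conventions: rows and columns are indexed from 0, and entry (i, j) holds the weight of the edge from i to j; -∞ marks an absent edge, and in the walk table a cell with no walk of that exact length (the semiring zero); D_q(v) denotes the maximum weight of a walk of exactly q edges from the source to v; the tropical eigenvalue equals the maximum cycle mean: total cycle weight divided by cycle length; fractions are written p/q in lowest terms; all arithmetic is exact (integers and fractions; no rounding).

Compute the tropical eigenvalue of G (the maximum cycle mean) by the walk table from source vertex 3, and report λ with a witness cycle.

q=0: [-∞, -∞, -∞, 0, -∞, -∞]
q=1: [8, 0, -3, -14, -10, -13]
q=2: [-3, 5, -1, 14, 9, 7]
q=3: [22, 14, 18, 6, 13, 12]
q=4: [20, 19, 22, 28, 23, 21]
q=5: [36, 28, 32, 26, 27, 26]
q=6: [34, 33, 36, 42, 37, 35]
Optimal cycle mean attained by: cycle 0->3->0, total 6 + 8, length 2.
Answer: λ = 7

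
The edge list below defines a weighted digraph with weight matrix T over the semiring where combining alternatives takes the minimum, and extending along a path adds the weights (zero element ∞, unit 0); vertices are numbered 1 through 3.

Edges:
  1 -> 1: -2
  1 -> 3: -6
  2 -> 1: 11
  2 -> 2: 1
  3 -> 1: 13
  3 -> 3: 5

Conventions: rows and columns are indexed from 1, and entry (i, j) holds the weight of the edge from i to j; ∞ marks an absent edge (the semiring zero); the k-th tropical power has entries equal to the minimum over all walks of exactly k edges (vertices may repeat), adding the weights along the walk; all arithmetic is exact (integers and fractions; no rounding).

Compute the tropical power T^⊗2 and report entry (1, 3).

T^⊗2:
  [-4, ∞, -8]
  [9, 2, 5]
  [11, ∞, 7]
Key observation: the optimum is the walk 1->1->3, with weight (-2) + (-6) = -8.
Optimal value attained by: walk 1->1->3.
Answer: (T^⊗2)[1][3] = -8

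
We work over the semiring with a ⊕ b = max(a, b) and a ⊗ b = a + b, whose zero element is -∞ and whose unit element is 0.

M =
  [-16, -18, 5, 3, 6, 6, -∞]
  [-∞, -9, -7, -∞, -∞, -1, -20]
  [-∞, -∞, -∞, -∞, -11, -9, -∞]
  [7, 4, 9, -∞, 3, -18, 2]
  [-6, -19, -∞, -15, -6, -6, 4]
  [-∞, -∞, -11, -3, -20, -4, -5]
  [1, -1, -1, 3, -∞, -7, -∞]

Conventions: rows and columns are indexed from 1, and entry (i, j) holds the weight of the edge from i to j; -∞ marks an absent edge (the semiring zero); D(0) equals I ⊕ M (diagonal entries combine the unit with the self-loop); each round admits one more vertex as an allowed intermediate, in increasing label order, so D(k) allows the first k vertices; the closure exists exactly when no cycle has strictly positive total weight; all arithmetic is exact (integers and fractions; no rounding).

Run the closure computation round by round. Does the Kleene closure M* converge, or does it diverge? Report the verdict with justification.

D(0):
  [0, -18, 5, 3, 6, 6, -∞]
  [-∞, 0, -7, -∞, -∞, -1, -20]
  [-∞, -∞, 0, -∞, -11, -9, -∞]
  [7, 4, 9, 0, 3, -18, 2]
  [-6, -19, -∞, -15, 0, -6, 4]
  [-∞, -∞, -11, -3, -20, 0, -5]
  [1, -1, -1, 3, -∞, -7, 0]
Detection: at round 1, diagonal entry (4, 4) turns strictly positive.
Key observation: the cycle 4->1->4 has total weight 7 + 3, which is strictly positive.
Answer: DIVERGES — positive cycle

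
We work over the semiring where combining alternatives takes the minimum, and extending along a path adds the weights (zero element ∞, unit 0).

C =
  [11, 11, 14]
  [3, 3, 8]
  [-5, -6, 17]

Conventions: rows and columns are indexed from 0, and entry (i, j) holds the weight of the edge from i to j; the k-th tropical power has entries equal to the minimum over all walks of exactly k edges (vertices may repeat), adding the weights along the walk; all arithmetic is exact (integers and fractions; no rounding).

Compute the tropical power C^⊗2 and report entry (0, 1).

C^⊗2:
  [9, 8, 19]
  [3, 2, 11]
  [-3, -3, 2]
Key observation: the optimum is the walk 0->2->1, with weight 14 + (-6) = 8.
Optimal value attained by: walk 0->2->1.
Answer: (C^⊗2)[0][1] = 8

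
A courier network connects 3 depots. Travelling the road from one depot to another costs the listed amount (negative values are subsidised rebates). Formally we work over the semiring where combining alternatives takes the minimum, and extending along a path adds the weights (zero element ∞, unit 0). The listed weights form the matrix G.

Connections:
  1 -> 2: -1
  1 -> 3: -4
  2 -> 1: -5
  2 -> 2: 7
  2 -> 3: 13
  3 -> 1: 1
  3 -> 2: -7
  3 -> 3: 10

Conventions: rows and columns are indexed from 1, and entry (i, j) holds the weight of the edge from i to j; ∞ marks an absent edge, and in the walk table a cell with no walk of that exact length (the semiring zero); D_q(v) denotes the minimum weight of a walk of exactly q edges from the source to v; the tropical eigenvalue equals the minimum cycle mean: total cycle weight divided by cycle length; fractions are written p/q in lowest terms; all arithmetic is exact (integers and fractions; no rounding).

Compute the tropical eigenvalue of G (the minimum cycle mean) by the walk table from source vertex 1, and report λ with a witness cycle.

q=0: [0, ∞, ∞]
q=1: [∞, -1, -4]
q=2: [-6, -11, 6]
q=3: [-16, -7, -10]
Optimal cycle mean attained by: cycle 1->3->2->1, total (-4) + (-7) + (-5), length 3.
Answer: λ = -16/3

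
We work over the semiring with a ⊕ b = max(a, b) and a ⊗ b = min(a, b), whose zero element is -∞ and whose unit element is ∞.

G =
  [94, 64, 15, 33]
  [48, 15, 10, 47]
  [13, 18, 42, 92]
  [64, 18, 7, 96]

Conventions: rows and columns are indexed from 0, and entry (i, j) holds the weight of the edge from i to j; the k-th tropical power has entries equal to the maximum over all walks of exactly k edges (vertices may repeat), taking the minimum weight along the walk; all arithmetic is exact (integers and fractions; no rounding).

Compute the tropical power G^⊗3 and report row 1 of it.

G^⊗2:
  [94, 64, 15, 47]
  [48, 48, 15, 47]
  [64, 18, 42, 92]
  [64, 64, 15, 96]
G^⊗3:
  [94, 64, 15, 47]
  [48, 48, 15, 47]
  [64, 64, 42, 92]
  [64, 64, 15, 96]
Answer: row 1 of G^⊗3 = [48, 48, 15, 47]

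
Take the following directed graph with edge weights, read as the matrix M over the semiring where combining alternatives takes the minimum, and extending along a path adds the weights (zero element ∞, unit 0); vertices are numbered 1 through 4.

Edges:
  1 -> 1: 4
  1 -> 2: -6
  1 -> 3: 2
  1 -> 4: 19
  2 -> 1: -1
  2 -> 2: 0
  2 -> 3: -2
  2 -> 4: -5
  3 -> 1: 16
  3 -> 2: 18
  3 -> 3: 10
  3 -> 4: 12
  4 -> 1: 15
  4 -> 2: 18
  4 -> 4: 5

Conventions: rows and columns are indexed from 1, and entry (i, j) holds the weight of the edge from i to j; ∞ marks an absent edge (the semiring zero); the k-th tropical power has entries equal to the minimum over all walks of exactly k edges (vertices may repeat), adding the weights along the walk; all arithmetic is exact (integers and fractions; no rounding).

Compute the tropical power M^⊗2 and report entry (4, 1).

M^⊗2:
  [-7, -6, -8, -11]
  [-1, -7, -2, -5]
  [17, 10, 16, 13]
  [17, 9, 16, 10]
Key observation: the optimum is the walk 4->2->1, with weight 18 + (-1) = 17.
Optimal value attained by: walk 4->2->1.
Answer: (M^⊗2)[4][1] = 17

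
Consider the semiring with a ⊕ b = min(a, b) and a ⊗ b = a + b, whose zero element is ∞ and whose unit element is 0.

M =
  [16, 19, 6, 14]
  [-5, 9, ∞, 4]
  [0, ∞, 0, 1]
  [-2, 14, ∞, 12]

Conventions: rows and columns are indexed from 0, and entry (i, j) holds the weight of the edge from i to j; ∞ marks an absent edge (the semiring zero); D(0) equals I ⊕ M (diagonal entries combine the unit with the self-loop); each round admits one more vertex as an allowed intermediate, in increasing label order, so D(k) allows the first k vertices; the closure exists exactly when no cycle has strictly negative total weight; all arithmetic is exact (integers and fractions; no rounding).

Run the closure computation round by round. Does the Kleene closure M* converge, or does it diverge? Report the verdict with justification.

D(0):
  [0, 19, 6, 14]
  [-5, 0, ∞, 4]
  [0, ∞, 0, 1]
  [-2, 14, ∞, 0]
D(1):
  [0, 19, 6, 14]
  [-5, 0, 1, 4]
  [0, 19, 0, 1]
  [-2, 14, 4, 0]
D(2):
  [0, 19, 6, 14]
  [-5, 0, 1, 4]
  [0, 19, 0, 1]
  [-2, 14, 4, 0]
D(3):
  [0, 19, 6, 7]
  [-5, 0, 1, 2]
  [0, 19, 0, 1]
  [-2, 14, 4, 0]
D(4):
  [0, 19, 6, 7]
  [-5, 0, 1, 2]
  [-1, 15, 0, 1]
  [-2, 14, 4, 0]
Key observation: every diagonal entry stays at the unit through all rounds, so no improving cycle exists.
Answer: CONVERGES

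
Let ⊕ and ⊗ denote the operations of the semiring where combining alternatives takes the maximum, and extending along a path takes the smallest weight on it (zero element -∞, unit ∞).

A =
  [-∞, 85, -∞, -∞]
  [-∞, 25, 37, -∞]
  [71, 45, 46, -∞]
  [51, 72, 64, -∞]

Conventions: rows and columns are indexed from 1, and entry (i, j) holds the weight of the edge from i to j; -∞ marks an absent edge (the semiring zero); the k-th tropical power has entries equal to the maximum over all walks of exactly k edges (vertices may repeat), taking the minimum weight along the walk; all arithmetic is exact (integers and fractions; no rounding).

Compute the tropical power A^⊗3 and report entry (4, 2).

A^⊗2:
  [-∞, 25, 37, -∞]
  [37, 37, 37, -∞]
  [46, 71, 46, -∞]
  [64, 51, 46, -∞]
A^⊗3:
  [37, 37, 37, -∞]
  [37, 37, 37, -∞]
  [46, 46, 46, -∞]
  [46, 64, 46, -∞]
Key observation: the optimum is the walk 4->3->1->2, with weight 64 min 71 min 85 = 64.
Optimal value attained by: walk 4->3->1->2.
Answer: (A^⊗3)[4][2] = 64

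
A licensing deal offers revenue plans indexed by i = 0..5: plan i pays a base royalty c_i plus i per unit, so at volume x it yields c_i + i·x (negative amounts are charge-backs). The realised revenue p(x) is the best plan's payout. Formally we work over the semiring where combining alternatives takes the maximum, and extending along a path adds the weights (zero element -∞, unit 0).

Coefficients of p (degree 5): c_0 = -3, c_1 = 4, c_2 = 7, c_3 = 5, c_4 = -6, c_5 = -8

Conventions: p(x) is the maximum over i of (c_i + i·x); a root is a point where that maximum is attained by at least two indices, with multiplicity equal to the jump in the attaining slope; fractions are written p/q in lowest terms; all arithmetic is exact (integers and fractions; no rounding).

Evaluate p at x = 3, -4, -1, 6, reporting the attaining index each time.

p(3) = max(-3+0·3=-3, 4+1·3=7, 7+2·3=13, 5+3·3=14, -6+4·3=6, -8+5·3=7) = 14 (attained by i=3)
p(-4) = max(-3+0·(-4)=-3, 4+1·(-4)=0, 7+2·(-4)=-1, 5+3·(-4)=-7, -6+4·(-4)=-22, -8+5·(-4)=-28) = 0 (attained by i=1)
p(-1) = max(-3+0·(-1)=-3, 4+1·(-1)=3, 7+2·(-1)=5, 5+3·(-1)=2, -6+4·(-1)=-10, -8+5·(-1)=-13) = 5 (attained by i=2)
p(6) = max(-3+0·6=-3, 4+1·6=10, 7+2·6=19, 5+3·6=23, -6+4·6=18, -8+5·6=22) = 23 (attained by i=3)
Answer: p(3) = 14; p(-4) = 0; p(-1) = 5; p(6) = 23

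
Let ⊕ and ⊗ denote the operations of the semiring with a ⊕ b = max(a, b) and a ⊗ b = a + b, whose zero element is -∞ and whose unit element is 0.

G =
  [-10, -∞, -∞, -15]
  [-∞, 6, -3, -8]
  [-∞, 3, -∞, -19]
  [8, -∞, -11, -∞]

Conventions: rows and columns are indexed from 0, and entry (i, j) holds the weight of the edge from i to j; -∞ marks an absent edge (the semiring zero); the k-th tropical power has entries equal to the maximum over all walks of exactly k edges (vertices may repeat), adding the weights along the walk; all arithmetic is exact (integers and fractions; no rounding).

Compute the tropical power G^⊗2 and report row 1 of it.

G^⊗2:
  [-7, -∞, -26, -25]
  [0, 12, 3, -2]
  [-11, 9, 0, -5]
  [-2, -8, -∞, -7]
Answer: row 1 of G^⊗2 = [0, 12, 3, -2]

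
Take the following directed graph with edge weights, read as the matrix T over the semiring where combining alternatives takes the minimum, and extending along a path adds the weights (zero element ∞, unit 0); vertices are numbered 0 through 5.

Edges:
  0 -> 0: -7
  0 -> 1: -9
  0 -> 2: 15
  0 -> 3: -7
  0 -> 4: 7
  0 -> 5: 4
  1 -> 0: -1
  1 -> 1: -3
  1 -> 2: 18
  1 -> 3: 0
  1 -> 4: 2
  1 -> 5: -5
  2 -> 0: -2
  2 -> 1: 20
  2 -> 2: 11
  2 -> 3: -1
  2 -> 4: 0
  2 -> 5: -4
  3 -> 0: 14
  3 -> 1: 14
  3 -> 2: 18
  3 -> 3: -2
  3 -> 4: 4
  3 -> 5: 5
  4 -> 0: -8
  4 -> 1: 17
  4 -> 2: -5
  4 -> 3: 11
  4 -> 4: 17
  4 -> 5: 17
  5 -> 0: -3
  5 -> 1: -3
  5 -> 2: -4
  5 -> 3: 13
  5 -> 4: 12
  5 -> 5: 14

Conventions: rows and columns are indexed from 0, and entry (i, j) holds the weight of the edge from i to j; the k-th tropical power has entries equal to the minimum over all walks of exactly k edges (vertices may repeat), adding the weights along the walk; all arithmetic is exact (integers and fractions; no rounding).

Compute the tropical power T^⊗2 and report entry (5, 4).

T^⊗2:
  [-14, -16, 0, -14, -7, -14]
  [-8, -10, -9, -8, -1, -8]
  [-9, -11, -8, -9, 3, 2]
  [-4, 2, -1, -4, 2, 3]
  [-15, -17, 6, -15, -5, -9]
  [-10, -12, 7, -10, -4, -8]
Key observation: the optimum is the walk 5->2->4, with weight (-4) + 0 = -4.
Optimal value attained by: walk 5->2->4.
Answer: (T^⊗2)[5][4] = -4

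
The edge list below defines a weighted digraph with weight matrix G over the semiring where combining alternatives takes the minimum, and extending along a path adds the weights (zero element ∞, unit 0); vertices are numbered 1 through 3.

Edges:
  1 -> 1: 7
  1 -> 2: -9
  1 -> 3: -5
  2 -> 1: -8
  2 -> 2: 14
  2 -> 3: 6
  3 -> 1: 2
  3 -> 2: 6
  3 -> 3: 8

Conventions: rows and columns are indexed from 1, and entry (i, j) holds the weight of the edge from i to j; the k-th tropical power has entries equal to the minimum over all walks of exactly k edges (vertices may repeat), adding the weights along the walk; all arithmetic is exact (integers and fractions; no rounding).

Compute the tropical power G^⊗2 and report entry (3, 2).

G^⊗2:
  [-17, -2, -3]
  [-1, -17, -13]
  [-2, -7, -3]
Key observation: the optimum is the walk 3->1->2, with weight 2 + (-9) = -7.
Optimal value attained by: walk 3->1->2.
Answer: (G^⊗2)[3][2] = -7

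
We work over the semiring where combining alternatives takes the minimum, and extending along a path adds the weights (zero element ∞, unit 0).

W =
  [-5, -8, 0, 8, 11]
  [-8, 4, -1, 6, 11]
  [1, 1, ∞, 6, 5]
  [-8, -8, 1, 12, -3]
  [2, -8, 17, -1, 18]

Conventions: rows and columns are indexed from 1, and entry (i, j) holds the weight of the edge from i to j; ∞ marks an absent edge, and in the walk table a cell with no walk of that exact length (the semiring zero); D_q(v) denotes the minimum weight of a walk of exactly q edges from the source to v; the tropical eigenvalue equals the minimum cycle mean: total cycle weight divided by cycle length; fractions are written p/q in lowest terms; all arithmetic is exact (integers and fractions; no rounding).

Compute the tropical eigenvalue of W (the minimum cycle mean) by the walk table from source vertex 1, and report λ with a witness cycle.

q=0: [0, ∞, ∞, ∞, ∞]
q=1: [-5, -8, 0, 8, 11]
q=2: [-16, -13, -9, -2, 3]
q=3: [-21, -24, -16, -8, -5]
q=4: [-32, -29, -25, -18, -13]
q=5: [-37, -40, -32, -24, -21]
Optimal cycle mean attained by: cycle 1->2->1, total (-8) + (-8), length 2.
Answer: λ = -8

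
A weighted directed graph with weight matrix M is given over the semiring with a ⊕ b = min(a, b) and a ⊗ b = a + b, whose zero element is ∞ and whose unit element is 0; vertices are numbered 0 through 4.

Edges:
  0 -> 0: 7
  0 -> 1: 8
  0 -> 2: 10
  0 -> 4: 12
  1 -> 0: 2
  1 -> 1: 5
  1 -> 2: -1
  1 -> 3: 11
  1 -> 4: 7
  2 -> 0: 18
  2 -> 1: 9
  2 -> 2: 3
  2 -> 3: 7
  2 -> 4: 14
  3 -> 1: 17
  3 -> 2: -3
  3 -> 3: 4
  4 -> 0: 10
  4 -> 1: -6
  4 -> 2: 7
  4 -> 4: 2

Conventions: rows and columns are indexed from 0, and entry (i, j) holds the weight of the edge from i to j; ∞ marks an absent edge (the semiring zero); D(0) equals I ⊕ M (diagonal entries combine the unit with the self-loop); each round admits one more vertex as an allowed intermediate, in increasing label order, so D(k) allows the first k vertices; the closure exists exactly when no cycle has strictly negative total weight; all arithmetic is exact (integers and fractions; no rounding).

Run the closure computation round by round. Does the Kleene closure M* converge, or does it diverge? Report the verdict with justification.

D(0):
  [0, 8, 10, ∞, 12]
  [2, 0, -1, 11, 7]
  [18, 9, 0, 7, 14]
  [∞, 17, -3, 0, ∞]
  [10, -6, 7, ∞, 0]
D(1):
  [0, 8, 10, ∞, 12]
  [2, 0, -1, 11, 7]
  [18, 9, 0, 7, 14]
  [∞, 17, -3, 0, ∞]
  [10, -6, 7, ∞, 0]
D(2):
  [0, 8, 7, 19, 12]
  [2, 0, -1, 11, 7]
  [11, 9, 0, 7, 14]
  [19, 17, -3, 0, 24]
  [-4, -6, -7, 5, 0]
D(3):
  [0, 8, 7, 14, 12]
  [2, 0, -1, 6, 7]
  [11, 9, 0, 7, 14]
  [8, 6, -3, 0, 11]
  [-4, -6, -7, 0, 0]
D(4):
  [0, 8, 7, 14, 12]
  [2, 0, -1, 6, 7]
  [11, 9, 0, 7, 14]
  [8, 6, -3, 0, 11]
  [-4, -6, -7, 0, 0]
D(5):
  [0, 6, 5, 12, 12]
  [2, 0, -1, 6, 7]
  [10, 8, 0, 7, 14]
  [7, 5, -3, 0, 11]
  [-4, -6, -7, 0, 0]
Key observation: every diagonal entry stays at the unit through all rounds, so no improving cycle exists.
Answer: CONVERGES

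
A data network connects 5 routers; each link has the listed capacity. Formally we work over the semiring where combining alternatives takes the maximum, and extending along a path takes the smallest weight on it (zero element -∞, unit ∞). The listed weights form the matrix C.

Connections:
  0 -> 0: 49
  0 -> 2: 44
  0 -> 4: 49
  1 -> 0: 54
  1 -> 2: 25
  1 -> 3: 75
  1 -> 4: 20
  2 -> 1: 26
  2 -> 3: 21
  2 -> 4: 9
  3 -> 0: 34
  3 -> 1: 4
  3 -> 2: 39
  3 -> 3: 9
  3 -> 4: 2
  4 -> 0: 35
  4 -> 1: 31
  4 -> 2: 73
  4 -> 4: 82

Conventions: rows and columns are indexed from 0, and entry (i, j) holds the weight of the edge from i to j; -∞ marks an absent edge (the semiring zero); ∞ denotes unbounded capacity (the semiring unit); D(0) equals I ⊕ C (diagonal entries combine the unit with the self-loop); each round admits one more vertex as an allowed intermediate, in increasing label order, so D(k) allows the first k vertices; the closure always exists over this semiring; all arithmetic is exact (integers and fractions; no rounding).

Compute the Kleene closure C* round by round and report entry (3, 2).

D(0):
  [∞, -∞, 44, -∞, 49]
  [54, ∞, 25, 75, 20]
  [-∞, 26, ∞, 21, 9]
  [34, 4, 39, ∞, 2]
  [35, 31, 73, -∞, ∞]
D(1):
  [∞, -∞, 44, -∞, 49]
  [54, ∞, 44, 75, 49]
  [-∞, 26, ∞, 21, 9]
  [34, 4, 39, ∞, 34]
  [35, 31, 73, -∞, ∞]
D(2):
  [∞, -∞, 44, -∞, 49]
  [54, ∞, 44, 75, 49]
  [26, 26, ∞, 26, 26]
  [34, 4, 39, ∞, 34]
  [35, 31, 73, 31, ∞]
D(3):
  [∞, 26, 44, 26, 49]
  [54, ∞, 44, 75, 49]
  [26, 26, ∞, 26, 26]
  [34, 26, 39, ∞, 34]
  [35, 31, 73, 31, ∞]
D(4):
  [∞, 26, 44, 26, 49]
  [54, ∞, 44, 75, 49]
  [26, 26, ∞, 26, 26]
  [34, 26, 39, ∞, 34]
  [35, 31, 73, 31, ∞]
D(5):
  [∞, 31, 49, 31, 49]
  [54, ∞, 49, 75, 49]
  [26, 26, ∞, 26, 26]
  [34, 31, 39, ∞, 34]
  [35, 31, 73, 31, ∞]
Answer: C*[3][2] = 39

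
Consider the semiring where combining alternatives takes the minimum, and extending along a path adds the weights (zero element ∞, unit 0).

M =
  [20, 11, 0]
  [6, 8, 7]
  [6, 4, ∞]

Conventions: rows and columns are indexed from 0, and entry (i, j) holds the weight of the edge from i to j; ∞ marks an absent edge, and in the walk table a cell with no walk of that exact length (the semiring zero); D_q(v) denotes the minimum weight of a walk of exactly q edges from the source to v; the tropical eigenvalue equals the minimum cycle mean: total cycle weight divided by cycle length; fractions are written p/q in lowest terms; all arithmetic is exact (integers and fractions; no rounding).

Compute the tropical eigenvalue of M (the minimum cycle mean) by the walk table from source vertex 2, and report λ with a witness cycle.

q=0: [∞, ∞, 0]
q=1: [6, 4, ∞]
q=2: [10, 12, 6]
q=3: [12, 10, 10]
Optimal cycle mean attained by: cycle 0->2->0, total 0 + 6, length 2.
Answer: λ = 3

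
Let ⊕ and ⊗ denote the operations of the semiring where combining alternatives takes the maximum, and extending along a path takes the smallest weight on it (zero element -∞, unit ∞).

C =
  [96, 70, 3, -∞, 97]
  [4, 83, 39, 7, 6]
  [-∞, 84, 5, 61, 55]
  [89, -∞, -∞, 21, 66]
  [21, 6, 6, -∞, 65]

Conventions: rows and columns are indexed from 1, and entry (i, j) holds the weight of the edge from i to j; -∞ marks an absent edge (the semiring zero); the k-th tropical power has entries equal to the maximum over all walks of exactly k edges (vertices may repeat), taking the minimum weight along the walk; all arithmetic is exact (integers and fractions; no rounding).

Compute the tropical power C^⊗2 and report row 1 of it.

C^⊗2:
  [96, 70, 39, 7, 96]
  [7, 83, 39, 39, 39]
  [61, 83, 39, 21, 61]
  [89, 70, 6, 21, 89]
  [21, 21, 6, 6, 65]
Answer: row 1 of C^⊗2 = [96, 70, 39, 7, 96]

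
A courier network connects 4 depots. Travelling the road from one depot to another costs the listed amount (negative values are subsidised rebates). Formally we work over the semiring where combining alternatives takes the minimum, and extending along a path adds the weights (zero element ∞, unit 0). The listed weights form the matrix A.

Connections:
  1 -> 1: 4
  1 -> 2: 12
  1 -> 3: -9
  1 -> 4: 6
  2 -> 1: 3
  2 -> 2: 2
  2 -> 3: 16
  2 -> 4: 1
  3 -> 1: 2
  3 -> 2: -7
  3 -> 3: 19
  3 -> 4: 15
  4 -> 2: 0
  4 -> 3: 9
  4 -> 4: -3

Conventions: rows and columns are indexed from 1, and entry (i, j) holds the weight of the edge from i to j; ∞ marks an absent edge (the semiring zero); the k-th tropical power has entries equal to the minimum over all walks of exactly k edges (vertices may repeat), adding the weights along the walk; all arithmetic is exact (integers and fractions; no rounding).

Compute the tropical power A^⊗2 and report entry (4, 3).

A^⊗2:
  [-7, -16, -5, 3]
  [5, 1, -6, -2]
  [-4, -5, -7, -6]
  [3, -3, 6, -6]
Key observation: the optimum is the walk 4->4->3, with weight (-3) + 9 = 6.
Optimal value attained by: walk 4->4->3.
Answer: (A^⊗2)[4][3] = 6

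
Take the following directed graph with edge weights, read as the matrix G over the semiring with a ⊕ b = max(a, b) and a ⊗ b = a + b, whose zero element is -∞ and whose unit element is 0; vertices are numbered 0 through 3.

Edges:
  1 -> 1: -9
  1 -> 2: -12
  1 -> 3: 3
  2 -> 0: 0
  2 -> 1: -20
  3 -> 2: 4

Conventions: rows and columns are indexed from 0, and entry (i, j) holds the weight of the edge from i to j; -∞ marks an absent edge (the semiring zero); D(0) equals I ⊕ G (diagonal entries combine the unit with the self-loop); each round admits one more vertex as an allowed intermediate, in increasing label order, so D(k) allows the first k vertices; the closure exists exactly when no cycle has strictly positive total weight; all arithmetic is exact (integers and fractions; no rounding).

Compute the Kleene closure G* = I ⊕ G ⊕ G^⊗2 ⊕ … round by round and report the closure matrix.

D(0):
  [0, -∞, -∞, -∞]
  [-∞, 0, -12, 3]
  [0, -20, 0, -∞]
  [-∞, -∞, 4, 0]
D(1):
  [0, -∞, -∞, -∞]
  [-∞, 0, -12, 3]
  [0, -20, 0, -∞]
  [-∞, -∞, 4, 0]
D(2):
  [0, -∞, -∞, -∞]
  [-∞, 0, -12, 3]
  [0, -20, 0, -17]
  [-∞, -∞, 4, 0]
D(3):
  [0, -∞, -∞, -∞]
  [-12, 0, -12, 3]
  [0, -20, 0, -17]
  [4, -16, 4, 0]
D(4):
  [0, -∞, -∞, -∞]
  [7, 0, 7, 3]
  [0, -20, 0, -17]
  [4, -16, 4, 0]
Answer: G* = [[0, -∞, -∞, -∞], [7, 0, 7, 3], [0, -20, 0, -17], [4, -16, 4, 0]]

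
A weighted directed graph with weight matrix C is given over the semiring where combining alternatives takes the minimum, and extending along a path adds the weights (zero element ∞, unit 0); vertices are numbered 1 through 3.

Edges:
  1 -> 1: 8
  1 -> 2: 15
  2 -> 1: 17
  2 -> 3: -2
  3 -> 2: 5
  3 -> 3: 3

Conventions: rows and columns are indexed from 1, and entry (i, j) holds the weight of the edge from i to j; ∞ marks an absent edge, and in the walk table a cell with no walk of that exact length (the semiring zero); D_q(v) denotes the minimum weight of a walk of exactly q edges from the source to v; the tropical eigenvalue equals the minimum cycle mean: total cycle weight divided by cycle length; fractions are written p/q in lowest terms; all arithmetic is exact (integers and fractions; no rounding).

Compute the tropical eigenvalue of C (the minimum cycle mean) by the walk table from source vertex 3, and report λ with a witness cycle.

q=0: [∞, ∞, 0]
q=1: [∞, 5, 3]
q=2: [22, 8, 3]
q=3: [25, 8, 6]
Optimal cycle mean attained by: cycle 2->3->2, total (-2) + 5, length 2.
Answer: λ = 3/2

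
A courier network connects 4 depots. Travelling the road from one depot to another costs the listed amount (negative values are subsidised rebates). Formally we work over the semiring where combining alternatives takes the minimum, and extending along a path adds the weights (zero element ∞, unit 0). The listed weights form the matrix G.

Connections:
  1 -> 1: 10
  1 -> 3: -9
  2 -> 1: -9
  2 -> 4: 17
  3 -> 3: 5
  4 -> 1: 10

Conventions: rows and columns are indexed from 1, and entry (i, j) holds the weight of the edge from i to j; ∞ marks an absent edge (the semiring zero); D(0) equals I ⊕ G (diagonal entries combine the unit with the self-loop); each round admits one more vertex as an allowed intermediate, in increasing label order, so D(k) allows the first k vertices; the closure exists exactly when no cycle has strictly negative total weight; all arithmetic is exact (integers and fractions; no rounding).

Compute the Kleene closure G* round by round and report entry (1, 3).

D(0):
  [0, ∞, -9, ∞]
  [-9, 0, ∞, 17]
  [∞, ∞, 0, ∞]
  [10, ∞, ∞, 0]
D(1):
  [0, ∞, -9, ∞]
  [-9, 0, -18, 17]
  [∞, ∞, 0, ∞]
  [10, ∞, 1, 0]
D(2):
  [0, ∞, -9, ∞]
  [-9, 0, -18, 17]
  [∞, ∞, 0, ∞]
  [10, ∞, 1, 0]
D(3):
  [0, ∞, -9, ∞]
  [-9, 0, -18, 17]
  [∞, ∞, 0, ∞]
  [10, ∞, 1, 0]
D(4):
  [0, ∞, -9, ∞]
  [-9, 0, -18, 17]
  [∞, ∞, 0, ∞]
  [10, ∞, 1, 0]
Answer: G*[1][3] = -9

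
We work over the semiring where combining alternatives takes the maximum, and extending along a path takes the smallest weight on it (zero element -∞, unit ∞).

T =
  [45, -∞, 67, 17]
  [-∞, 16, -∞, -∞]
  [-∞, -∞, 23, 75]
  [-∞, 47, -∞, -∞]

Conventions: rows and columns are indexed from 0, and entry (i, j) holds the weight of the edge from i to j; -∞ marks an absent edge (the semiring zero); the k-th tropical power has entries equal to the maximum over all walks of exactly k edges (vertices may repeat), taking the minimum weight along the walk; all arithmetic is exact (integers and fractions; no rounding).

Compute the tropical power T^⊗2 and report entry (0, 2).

T^⊗2:
  [45, 17, 45, 67]
  [-∞, 16, -∞, -∞]
  [-∞, 47, 23, 23]
  [-∞, 16, -∞, -∞]
Key observation: the optimum is the walk 0->0->2, with weight 45 min 67 = 45.
Optimal value attained by: walk 0->0->2.
Answer: (T^⊗2)[0][2] = 45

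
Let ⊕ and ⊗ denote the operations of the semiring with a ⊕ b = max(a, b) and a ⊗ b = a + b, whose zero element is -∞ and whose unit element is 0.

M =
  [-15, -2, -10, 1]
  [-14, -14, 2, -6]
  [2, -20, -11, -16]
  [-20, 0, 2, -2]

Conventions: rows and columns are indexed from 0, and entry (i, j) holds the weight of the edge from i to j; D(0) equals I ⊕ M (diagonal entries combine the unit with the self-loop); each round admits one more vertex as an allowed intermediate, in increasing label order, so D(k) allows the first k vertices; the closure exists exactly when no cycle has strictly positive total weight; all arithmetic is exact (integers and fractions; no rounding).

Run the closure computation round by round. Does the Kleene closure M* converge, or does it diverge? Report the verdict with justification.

D(0):
  [0, -2, -10, 1]
  [-14, 0, 2, -6]
  [2, -20, 0, -16]
  [-20, 0, 2, 0]
D(1):
  [0, -2, -10, 1]
  [-14, 0, 2, -6]
  [2, 0, 0, 3]
  [-20, 0, 2, 0]
Detection: at round 2, diagonal entry (2, 2) turns strictly positive.
Key observation: the cycle 2->0->1->2 has total weight 2 + (-2) + 2, which is strictly positive.
Answer: DIVERGES — positive cycle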